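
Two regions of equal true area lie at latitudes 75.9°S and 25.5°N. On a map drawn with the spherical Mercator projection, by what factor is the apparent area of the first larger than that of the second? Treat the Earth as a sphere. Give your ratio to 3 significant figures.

On Mercator, area is exaggerated by sec²φ = 1/cos²φ.
At 75.9°: sec²(75.9°) = 1/0.2436² = 16.85.
At 25.5°: sec²(25.5°) = 1/0.9026² = 1.228.
Ratio = 16.85/1.228 = cos²(25.5°)/cos²(75.9°) ≈ 13.7.

13.7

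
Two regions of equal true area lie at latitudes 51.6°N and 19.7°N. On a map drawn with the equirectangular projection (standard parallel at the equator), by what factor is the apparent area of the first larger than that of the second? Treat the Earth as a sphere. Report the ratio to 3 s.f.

For the equirectangular projection with φ₀ = 0 (plate carrée), h = 1 along meridians and k = sec φ along parallels.
Areal scale at 51.6°: h·k = 1.000 × 1.610 = 1.610.
Areal scale at 19.7°: h·k = 1.000 × 1.062 = 1.062.
Ratio = 1.610/1.062 ≈ 1.52.

1.52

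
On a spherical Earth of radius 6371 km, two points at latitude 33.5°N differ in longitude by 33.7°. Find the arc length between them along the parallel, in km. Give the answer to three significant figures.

3120 km

Arc length along a parallel = R cos φ · Δλ (with Δλ in radians).
= 6371 × cos 33.5° × (33.7° × π/180) = 6371 × 0.8339 × 0.5882 ≈ 3120 km.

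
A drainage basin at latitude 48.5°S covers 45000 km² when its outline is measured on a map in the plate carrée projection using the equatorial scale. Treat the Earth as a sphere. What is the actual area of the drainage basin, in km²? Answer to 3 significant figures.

29800 km²

In the plate carrée (x = Rλ, y = Rφ), meridians are true-scale (h = 1) and parallels are stretched by k = sec φ.
Areal scale = h·k = 1 × sec φ; at 48.5°, h = 1.000, k = 1.509, so h·k = 1.509.
True area = apparent / (areal scale) = 45000 / 1.509 ≈ 29800 km².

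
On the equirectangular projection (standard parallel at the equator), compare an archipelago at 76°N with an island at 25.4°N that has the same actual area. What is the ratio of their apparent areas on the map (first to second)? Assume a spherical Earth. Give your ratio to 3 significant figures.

Plate carrée maps x = Rλ, y = Rφ. The meridian scale is h = 1 and the parallel scale is k = 1/cos φ = sec φ.
Areal scale at 76°: h·k = 1.000 × 4.134 = 4.134.
Areal scale at 25.4°: h·k = 1.000 × 1.107 = 1.107.
Ratio = 4.134/1.107 ≈ 3.73.

3.73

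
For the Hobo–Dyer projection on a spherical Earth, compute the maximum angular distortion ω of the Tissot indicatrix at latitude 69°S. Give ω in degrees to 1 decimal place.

82.8°

Hobo–Dyer is a cylindrical equal-area projection with standard parallels at ±37.5°. Cylindrical equal-area (φ₀ = 37.5°): h = cos φ / cos 37.5° along meridians, k = cos 37.5° / cos φ along parallels; h·k = 1.
At 69°: h = 0.4517, k = 2.214; principal scales a = 2.214, b = 0.4517.
sin(ω/2) = (a − b)/(a + b) = 1.762/2.666 = 0.6611, so ω = 2 arcsin(0.6611) ≈ 82.8°.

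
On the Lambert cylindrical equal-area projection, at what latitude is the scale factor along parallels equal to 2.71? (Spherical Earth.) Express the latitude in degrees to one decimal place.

68.3°

The Lambert cylindrical equal-area projection is the cylindrical equal-area projection with its standard parallel at the equator (φ₀ = 0). For cylindrical equal-area with standard parallel φ₀, h = cos φ / cos φ₀ and k = cos φ₀ / cos φ, so h·k = 1.
k = cos φ₀ / cos φ = 2.71  ⇒  cos φ = cos 0° / 2.71 = 0.3690.
φ = arccos(0.3690) ≈ 68.3°.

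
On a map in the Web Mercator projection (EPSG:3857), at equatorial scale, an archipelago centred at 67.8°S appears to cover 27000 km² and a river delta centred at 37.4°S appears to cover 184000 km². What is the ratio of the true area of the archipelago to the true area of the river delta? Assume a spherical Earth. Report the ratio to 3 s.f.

Since Mercator area scale is 1/cos²φ, the true area equals the apparent area multiplied by cos²φ.
True area of archipelago: 27000 × cos²(67.8°) = 27000 × 0.1428 = 3855 km².
True area of river delta: 184000 × cos²(37.4°) = 184000 × 0.6311 = 116100 km².
Ratio = 3855 / 116100 ≈ 0.0332.

0.0332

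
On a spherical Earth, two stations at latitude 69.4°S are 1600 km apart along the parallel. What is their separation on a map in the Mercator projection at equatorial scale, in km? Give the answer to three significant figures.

Mercator is conformal, so the point scale is isotropic: h = k = sec φ = 1/cos φ.
Along the parallel, k = sec 69.4° = 1/0.3518 = 2.842.
Map distance = 1600 × 2.842 ≈ 4550 km.

4550 km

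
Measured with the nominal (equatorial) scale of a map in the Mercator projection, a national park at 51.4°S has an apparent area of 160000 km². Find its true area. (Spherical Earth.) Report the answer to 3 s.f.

For Mercator, h = k = sec φ (a conformal cylindrical projection has a single point scale, 1/cos φ).
Areal scale = k² = sec²φ = 1/cos²(51.4°) = 1/0.6239² = 2.569.
True area = apparent / (areal scale) = 160000 / 2.569 ≈ 62300 km².

62300 km²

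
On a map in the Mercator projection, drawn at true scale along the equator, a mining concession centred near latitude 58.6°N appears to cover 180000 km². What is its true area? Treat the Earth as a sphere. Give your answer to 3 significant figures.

Mercator is conformal, so the point scale is isotropic: h = k = sec φ = 1/cos φ.
Areal scale = k² = sec²φ = 1/cos²(58.6°) = 1/0.5210² = 3.684.
True area = apparent / (areal scale) = 180000 / 3.684 ≈ 48900 km².

48900 km²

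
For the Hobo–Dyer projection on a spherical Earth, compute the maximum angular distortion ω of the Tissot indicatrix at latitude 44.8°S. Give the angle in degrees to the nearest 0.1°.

Hobo–Dyer is a cylindrical equal-area projection with standard parallels at ±37.5°. For cylindrical equal-area with standard parallel φ₀, h = cos φ / cos φ₀ and k = cos φ₀ / cos φ, so h·k = 1.
At 44.8°: h = 0.8944, k = 1.118; principal scales a = 1.118, b = 0.8944.
sin(ω/2) = (a − b)/(a + b) = 0.2237/2.012 = 0.1111, so ω = 2 arcsin(0.1111) ≈ 12.8°.

12.8°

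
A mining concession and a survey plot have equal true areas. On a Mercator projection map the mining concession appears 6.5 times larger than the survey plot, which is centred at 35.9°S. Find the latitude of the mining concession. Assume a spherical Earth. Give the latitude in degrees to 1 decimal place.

On Mercator, (apparent₁)/(apparent₂) = sec²φ₁ / sec²φ₂ when true areas are equal.
cos²φ₂ / cos²φ₁ = 6.5  ⇒  cos φ₁ = cos 35.9° / √6.5 = 0.8100/2.550 = 0.3177.
φ₁ = arccos(0.3177) ≈ 71.5°.

71.5°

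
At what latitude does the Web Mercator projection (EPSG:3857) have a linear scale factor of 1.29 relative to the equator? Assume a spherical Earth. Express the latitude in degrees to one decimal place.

Mercator scale is k = sec φ = 1/cos φ.
1/cos φ = 1.29  ⇒  cos φ = 0.7752  ⇒  φ = arccos(0.7752) ≈ 39.2°.

39.2°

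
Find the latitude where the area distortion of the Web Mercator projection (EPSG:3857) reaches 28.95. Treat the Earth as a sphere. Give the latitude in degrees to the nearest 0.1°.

Mercator areal scale is sec²φ.
sec²φ = 28.95  ⇒  cos²φ = 0.03454  ⇒  cos φ = 0.1859.
φ = arccos(0.1859) ≈ 79.3°.

79.3°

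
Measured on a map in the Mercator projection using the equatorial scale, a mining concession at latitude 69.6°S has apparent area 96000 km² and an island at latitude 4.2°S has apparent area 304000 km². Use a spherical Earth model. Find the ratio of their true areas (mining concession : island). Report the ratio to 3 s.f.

On Mercator the areal scale is sec²φ, so true area = apparent × cos²φ.
True area of mining concession: 96000 × cos²(69.6°) = 96000 × 0.1215 = 11660 km².
True area of island: 304000 × cos²(4.2°) = 304000 × 0.9946 = 302400 km².
Ratio = 11660 / 302400 ≈ 0.0386.

0.0386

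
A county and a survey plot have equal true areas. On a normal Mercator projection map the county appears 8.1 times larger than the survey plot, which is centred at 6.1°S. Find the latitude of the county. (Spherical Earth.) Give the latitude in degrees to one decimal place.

69.6°

Mercator areal scale is sec²φ, so apparent-area ratio = sec²φ₁ / sec²φ₂ = cos²φ₂ / cos²φ₁.
cos²φ₂ / cos²φ₁ = 8.1  ⇒  cos φ₁ = cos 6.1° / √8.1 = 0.9943/2.846 = 0.3494.
φ₁ = arccos(0.3494) ≈ 69.6°.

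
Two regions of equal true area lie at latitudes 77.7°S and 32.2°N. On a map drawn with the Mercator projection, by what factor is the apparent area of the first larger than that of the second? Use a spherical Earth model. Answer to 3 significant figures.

Mercator is conformal with k = sec φ, so areal scale = k² = sec²φ.
At 77.7°: sec²(77.7°) = 1/0.2130² = 22.04.
At 32.2°: sec²(32.2°) = 1/0.8462² = 1.397.
Ratio = 22.04/1.397 = cos²(32.2°)/cos²(77.7°) ≈ 15.8.

15.8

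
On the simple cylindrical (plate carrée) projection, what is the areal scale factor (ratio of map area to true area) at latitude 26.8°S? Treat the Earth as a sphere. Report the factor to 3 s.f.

For the equirectangular projection with φ₀ = 0 (plate carrée), h = 1 along meridians and k = sec φ along parallels.
Areal scale = h·k = 1 × sec φ; at 26.8°, h = 1.000, k = 1.120, so h·k = 1.120.

1.12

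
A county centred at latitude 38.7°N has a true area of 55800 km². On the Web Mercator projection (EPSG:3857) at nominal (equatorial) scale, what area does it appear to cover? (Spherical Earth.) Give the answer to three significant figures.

The Mercator projection is conformal; its linear scale factor is the same in every direction and equals sec φ = 1/cos φ.
Areal scale = k² = sec²φ = 1/cos²(38.7°) = 1/0.7804² = 1.642.
Apparent area = 55800 × 1.642 ≈ 91600 km².

91600 km²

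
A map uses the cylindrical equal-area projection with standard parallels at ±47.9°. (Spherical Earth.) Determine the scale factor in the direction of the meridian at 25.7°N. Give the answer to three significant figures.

A cylindrical equal-area projection with standard parallel φ₀ has meridian scale h = cos φ / cos φ₀ and parallel scale k = cos φ₀ / cos φ (so areas are preserved, h·k = 1).
h = cos 25.7° / cos 47.9° = 0.9011/0.6704 = 1.344.

1.34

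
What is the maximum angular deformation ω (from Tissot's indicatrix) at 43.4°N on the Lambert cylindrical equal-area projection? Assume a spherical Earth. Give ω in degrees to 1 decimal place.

The Lambert cylindrical equal-area projection is the cylindrical equal-area projection with its standard parallel at the equator (φ₀ = 0). A cylindrical equal-area projection with standard parallel φ₀ has meridian scale h = cos φ / cos φ₀ and parallel scale k = cos φ₀ / cos φ (so areas are preserved, h·k = 1).
At 43.4°: h = 0.7266, k = 1.376; principal scales a = 1.376, b = 0.7266.
sin(ω/2) = (a − b)/(a + b) = 0.6497/2.103 = 0.3090, so ω = 2 arcsin(0.3090) ≈ 36.0°.

36.0°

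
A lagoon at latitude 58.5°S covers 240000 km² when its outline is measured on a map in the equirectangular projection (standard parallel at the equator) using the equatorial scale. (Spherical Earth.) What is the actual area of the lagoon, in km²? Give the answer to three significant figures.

Plate carrée maps x = Rλ, y = Rφ. The meridian scale is h = 1 and the parallel scale is k = 1/cos φ = sec φ.
Areal scale = h·k = 1 × sec φ; at 58.5°, h = 1.000, k = 1.914, so h·k = 1.914.
True area = apparent / (areal scale) = 240000 / 1.914 ≈ 125000 km².

125000 km²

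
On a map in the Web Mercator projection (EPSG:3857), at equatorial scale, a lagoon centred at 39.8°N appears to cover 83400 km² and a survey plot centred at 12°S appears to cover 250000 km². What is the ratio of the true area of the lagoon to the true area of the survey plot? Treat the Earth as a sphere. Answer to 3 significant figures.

0.206

Since Mercator area scale is 1/cos²φ, the true area equals the apparent area multiplied by cos²φ.
True area of lagoon: 83400 × cos²(39.8°) = 83400 × 0.5903 = 49230 km².
True area of survey plot: 250000 × cos²(12°) = 250000 × 0.9568 = 239200 km².
Ratio = 49230 / 239200 ≈ 0.206.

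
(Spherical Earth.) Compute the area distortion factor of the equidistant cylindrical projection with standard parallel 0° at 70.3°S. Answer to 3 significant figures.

For the equirectangular projection with φ₀ = 0 (plate carrée), h = 1 along meridians and k = sec φ along parallels.
Areal scale = h·k = 1 × sec φ; at 70.3°, h = 1.000, k = 2.967, so h·k = 2.967.

2.97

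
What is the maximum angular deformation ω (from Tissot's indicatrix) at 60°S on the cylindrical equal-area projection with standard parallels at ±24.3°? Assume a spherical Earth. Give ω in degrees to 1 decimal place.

A cylindrical equal-area projection with standard parallel φ₀ has meridian scale h = cos φ / cos φ₀ and parallel scale k = cos φ₀ / cos φ (so areas are preserved, h·k = 1).
At 60°: h = 0.5486, k = 1.823; principal scales a = 1.823, b = 0.5486.
sin(ω/2) = (a − b)/(a + b) = 1.274/2.371 = 0.5373, so ω = 2 arcsin(0.5373) ≈ 65.0°.

65.0°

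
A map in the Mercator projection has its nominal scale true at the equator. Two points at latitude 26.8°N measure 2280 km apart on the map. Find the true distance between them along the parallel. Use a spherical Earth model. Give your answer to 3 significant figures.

2040 km

The Mercator projection is conformal; its linear scale factor is the same in every direction and equals sec φ = 1/cos φ.
Along the parallel at 26.8°, map distances are exaggerated by k = sec 26.8° = 1.120.
True distance = 2280 / 1.120 = 2280 × cos 26.8° ≈ 2040 km.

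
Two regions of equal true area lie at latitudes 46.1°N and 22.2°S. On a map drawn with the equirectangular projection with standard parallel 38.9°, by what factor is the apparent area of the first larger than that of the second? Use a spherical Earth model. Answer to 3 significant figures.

The equidistant cylindrical projection with φ₀ = 38.9° has h = 1 (meridians true) and k = cos φ₀ / cos φ along parallels.
Areal scale at 46.1°: h·k = 1.000 × 1.122 = 1.122.
Areal scale at 22.2°: h·k = 1.000 × 0.8406 = 0.8406.
Ratio = 1.122/0.8406 ≈ 1.34.

1.34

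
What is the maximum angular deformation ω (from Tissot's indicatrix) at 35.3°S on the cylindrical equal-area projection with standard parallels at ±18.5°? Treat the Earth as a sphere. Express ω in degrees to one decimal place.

17.1°

A cylindrical equal-area projection with standard parallel φ₀ has meridian scale h = cos φ / cos φ₀ and parallel scale k = cos φ₀ / cos φ (so areas are preserved, h·k = 1).
At 35.3°: h = 0.8606, k = 1.162; principal scales a = 1.162, b = 0.8606.
sin(ω/2) = (a − b)/(a + b) = 0.3014/2.023 = 0.1490, so ω = 2 arcsin(0.1490) ≈ 17.1°.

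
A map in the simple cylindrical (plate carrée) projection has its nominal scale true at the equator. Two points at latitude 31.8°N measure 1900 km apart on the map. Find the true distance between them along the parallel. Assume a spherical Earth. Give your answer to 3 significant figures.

1610 km

For the equirectangular projection with φ₀ = 0 (plate carrée), h = 1 along meridians and k = sec φ along parallels.
Along the parallel at 31.8°, map distances are exaggerated by k = sec 31.8° = 1.177.
True distance = 1900 / 1.177 = 1900 × cos 31.8° ≈ 1610 km.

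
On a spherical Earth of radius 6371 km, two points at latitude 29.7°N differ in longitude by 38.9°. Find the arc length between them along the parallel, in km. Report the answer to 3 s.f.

Arc length along a parallel = R cos φ · Δλ (with Δλ in radians).
= 6371 × cos 29.7° × (38.9° × π/180) = 6371 × 0.8686 × 0.6789 ≈ 3760 km.

3760 km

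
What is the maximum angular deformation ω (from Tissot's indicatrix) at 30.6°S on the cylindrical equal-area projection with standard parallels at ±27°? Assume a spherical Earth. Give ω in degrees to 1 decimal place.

4.0°

Cylindrical equal-area (φ₀ = 27°): h = cos φ / cos 27° along meridians, k = cos 27° / cos φ along parallels; h·k = 1.
At 30.6°: h = 0.9660, k = 1.035; principal scales a = 1.035, b = 0.9660.
sin(ω/2) = (a − b)/(a + b) = 0.06913/2.001 = 0.03454, so ω = 2 arcsin(0.03454) ≈ 4.0°.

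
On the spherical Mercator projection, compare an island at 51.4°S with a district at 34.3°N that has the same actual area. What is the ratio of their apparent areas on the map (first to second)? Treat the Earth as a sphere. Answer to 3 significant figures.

Mercator is conformal with k = sec φ, so areal scale = k² = sec²φ.
At 51.4°: sec²(51.4°) = 1/0.6239² = 2.569.
At 34.3°: sec²(34.3°) = 1/0.8261² = 1.465.
Ratio = 2.569/1.465 = cos²(34.3°)/cos²(51.4°) ≈ 1.75.

1.75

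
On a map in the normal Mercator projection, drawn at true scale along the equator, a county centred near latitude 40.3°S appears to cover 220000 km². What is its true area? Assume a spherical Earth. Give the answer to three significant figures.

128000 km²

The Mercator projection is conformal; its linear scale factor is the same in every direction and equals sec φ = 1/cos φ.
Areal scale = k² = sec²φ = 1/cos²(40.3°) = 1/0.7627² = 1.719.
True area = apparent / (areal scale) = 220000 / 1.719 ≈ 128000 km².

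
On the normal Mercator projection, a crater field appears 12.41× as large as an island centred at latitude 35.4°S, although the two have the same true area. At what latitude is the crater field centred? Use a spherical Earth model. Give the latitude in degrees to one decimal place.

For equal true areas on Mercator, apparent areas scale as sec²φ, so the ratio is cos²φ₂ / cos²φ₁.
cos²φ₂ / cos²φ₁ = 12.41  ⇒  cos φ₁ = cos 35.4° / √12.41 = 0.8151/3.523 = 0.2314.
φ₁ = arccos(0.2314) ≈ 76.6°.

76.6°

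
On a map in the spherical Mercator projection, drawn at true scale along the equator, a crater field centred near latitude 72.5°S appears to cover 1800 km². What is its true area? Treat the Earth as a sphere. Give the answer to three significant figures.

Mercator is conformal, so the point scale is isotropic: h = k = sec φ = 1/cos φ.
Areal scale = k² = sec²φ = 1/cos²(72.5°) = 1/0.3007² = 11.06.
True area = apparent / (areal scale) = 1800 / 11.06 ≈ 163 km².

163 km²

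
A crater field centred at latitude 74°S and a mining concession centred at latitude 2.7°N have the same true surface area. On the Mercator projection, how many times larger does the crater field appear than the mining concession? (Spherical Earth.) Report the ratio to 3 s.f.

On Mercator, area is exaggerated by sec²φ = 1/cos²φ.
At 74°: sec²(74°) = 1/0.2756² = 13.16.
At 2.7°: sec²(2.7°) = 1/0.9989² = 1.002.
Ratio = 13.16/1.002 = cos²(2.7°)/cos²(74°) ≈ 13.1.

13.1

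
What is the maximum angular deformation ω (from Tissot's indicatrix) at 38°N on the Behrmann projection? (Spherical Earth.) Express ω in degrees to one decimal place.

10.8°

Behrmann is a cylindrical equal-area projection with standard parallels at ±30°. For cylindrical equal-area with standard parallel φ₀, h = cos φ / cos φ₀ and k = cos φ₀ / cos φ, so h·k = 1.
At 38°: h = 0.9099, k = 1.099; principal scales a = 1.099, b = 0.9099.
sin(ω/2) = (a − b)/(a + b) = 0.1891/2.009 = 0.09412, so ω = 2 arcsin(0.09412) ≈ 10.8°.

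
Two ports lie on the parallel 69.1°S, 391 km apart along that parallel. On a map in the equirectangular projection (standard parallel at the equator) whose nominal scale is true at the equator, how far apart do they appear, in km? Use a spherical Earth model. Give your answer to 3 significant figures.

1100 km

For the equirectangular projection with φ₀ = 0 (plate carrée), h = 1 along meridians and k = sec φ along parallels.
Along the parallel, k = sec 69.1° = 1/0.3567 = 2.803.
Map distance = 391 × 2.803 ≈ 1100 km.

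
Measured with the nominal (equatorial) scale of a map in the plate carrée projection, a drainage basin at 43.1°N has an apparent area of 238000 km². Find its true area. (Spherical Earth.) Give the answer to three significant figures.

For the equirectangular projection with φ₀ = 0 (plate carrée), h = 1 along meridians and k = sec φ along parallels.
Areal scale = h·k = 1 × sec φ; at 43.1°, h = 1.000, k = 1.370, so h·k = 1.370.
True area = apparent / (areal scale) = 238000 / 1.370 ≈ 174000 km².

174000 km²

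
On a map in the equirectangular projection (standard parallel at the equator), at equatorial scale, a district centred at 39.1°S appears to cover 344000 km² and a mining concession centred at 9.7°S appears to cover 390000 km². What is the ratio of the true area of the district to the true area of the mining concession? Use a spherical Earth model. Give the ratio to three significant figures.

Plate carrée has h = 1 and k = sec φ, giving areal scale sec φ; true area = (apparent area) · cos φ.
True area of district: 344000 × cos(39.1°) = 344000 × 0.7760 = 267000 km².
True area of mining concession: 390000 × cos(9.7°) = 390000 × 0.9857 = 384400 km².
Ratio = 267000 / 384400 ≈ 0.694.

0.694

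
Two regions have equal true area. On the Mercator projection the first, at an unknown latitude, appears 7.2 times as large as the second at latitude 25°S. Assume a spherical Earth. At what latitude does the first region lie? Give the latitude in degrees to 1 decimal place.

70.3°

For equal true areas on Mercator, apparent areas scale as sec²φ, so the ratio is cos²φ₂ / cos²φ₁.
cos²φ₂ / cos²φ₁ = 7.2  ⇒  cos φ₁ = cos 25° / √7.2 = 0.9063/2.683 = 0.3378.
φ₁ = arccos(0.3378) ≈ 70.3°.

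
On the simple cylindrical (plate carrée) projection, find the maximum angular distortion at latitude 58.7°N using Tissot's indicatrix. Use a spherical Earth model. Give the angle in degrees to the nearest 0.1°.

In the plate carrée (x = Rλ, y = Rφ), meridians are true-scale (h = 1) and parallels are stretched by k = sec φ.
At 58.7°: h = 1.000, k = 1.925; principal scales a = 1.925, b = 1.000.
sin(ω/2) = (a − b)/(a + b) = 0.9249/2.925 = 0.3162, so ω = 2 arcsin(0.3162) ≈ 36.9°.

36.9°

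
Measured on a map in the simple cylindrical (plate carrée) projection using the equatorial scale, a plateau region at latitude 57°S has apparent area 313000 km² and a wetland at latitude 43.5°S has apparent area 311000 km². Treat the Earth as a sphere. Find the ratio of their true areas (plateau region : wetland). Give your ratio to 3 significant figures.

0.756

Plate carrée has h = 1 and k = sec φ, giving areal scale sec φ; true area = (apparent area) · cos φ.
True area of plateau region: 313000 × cos(57°) = 313000 × 0.5446 = 170500 km².
True area of wetland: 311000 × cos(43.5°) = 311000 × 0.7254 = 225600 km².
Ratio = 170500 / 225600 ≈ 0.756.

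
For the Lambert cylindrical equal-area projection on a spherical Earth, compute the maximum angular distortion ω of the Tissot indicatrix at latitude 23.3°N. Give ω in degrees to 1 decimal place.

The Lambert cylindrical equal-area projection is the cylindrical equal-area projection with its standard parallel at the equator (φ₀ = 0). For cylindrical equal-area with standard parallel φ₀, h = cos φ / cos φ₀ and k = cos φ₀ / cos φ, so h·k = 1.
At 23.3°: h = 0.9184, k = 1.089; principal scales a = 1.089, b = 0.9184.
sin(ω/2) = (a − b)/(a + b) = 0.1703/2.007 = 0.08487, so ω = 2 arcsin(0.08487) ≈ 9.7°.

9.7°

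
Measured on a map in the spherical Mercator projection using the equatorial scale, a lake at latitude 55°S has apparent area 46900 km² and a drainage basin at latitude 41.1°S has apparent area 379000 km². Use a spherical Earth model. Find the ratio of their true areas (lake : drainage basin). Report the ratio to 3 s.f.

Since Mercator area scale is 1/cos²φ, the true area equals the apparent area multiplied by cos²φ.
True area of lake: 46900 × cos²(55°) = 46900 × 0.3290 = 15430 km².
True area of drainage basin: 379000 × cos²(41.1°) = 379000 × 0.5679 = 215200 km².
Ratio = 15430 / 215200 ≈ 0.0717.

0.0717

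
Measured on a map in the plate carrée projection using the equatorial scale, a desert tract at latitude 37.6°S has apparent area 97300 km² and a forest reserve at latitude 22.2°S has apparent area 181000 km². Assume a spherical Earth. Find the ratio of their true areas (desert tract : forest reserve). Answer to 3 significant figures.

Plate carrée has h = 1 and k = sec φ, giving areal scale sec φ; true area = (apparent area) · cos φ.
True area of desert tract: 97300 × cos(37.6°) = 97300 × 0.7923 = 77090 km².
True area of forest reserve: 181000 × cos(22.2°) = 181000 × 0.9259 = 167600 km².
Ratio = 77090 / 167600 ≈ 0.460.

0.460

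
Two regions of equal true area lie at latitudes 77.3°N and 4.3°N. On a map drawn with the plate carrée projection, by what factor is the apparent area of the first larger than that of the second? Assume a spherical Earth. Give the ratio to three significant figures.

4.54

Plate carrée maps x = Rλ, y = Rφ. The meridian scale is h = 1 and the parallel scale is k = 1/cos φ = sec φ.
Areal scale at 77.3°: h·k = 1.000 × 4.549 = 4.549.
Areal scale at 4.3°: h·k = 1.000 × 1.003 = 1.003.
Ratio = 4.549/1.003 ≈ 4.54.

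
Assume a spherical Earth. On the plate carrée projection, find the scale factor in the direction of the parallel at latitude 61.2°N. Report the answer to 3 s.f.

In the plate carrée (x = Rλ, y = Rφ), meridians are true-scale (h = 1) and parallels are stretched by k = sec φ.
k = 1/cos 61.2° = 1/0.4818 = 2.076.

2.08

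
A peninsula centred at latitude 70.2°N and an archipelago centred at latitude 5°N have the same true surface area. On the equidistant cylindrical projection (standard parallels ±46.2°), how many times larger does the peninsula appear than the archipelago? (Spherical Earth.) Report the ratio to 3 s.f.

In the equirectangular projection with standard parallel φ₀ = 46.2° (x = Rλ cos φ₀, y = Rφ), meridians are true-scale (h = 1) and the parallel scale is k = cos φ₀ / cos φ.
Areal scale at 70.2°: h·k = 1.000 × 2.043 = 2.043.
Areal scale at 5°: h·k = 1.000 × 0.6948 = 0.6948.
Ratio = 2.043/0.6948 ≈ 2.94.

2.94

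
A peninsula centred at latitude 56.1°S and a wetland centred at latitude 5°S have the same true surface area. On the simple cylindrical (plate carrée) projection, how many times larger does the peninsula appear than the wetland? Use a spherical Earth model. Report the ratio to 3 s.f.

Plate carrée maps x = Rλ, y = Rφ. The meridian scale is h = 1 and the parallel scale is k = 1/cos φ = sec φ.
Areal scale at 56.1°: h·k = 1.000 × 1.793 = 1.793.
Areal scale at 5°: h·k = 1.000 × 1.004 = 1.004.
Ratio = 1.793/1.004 ≈ 1.79.

1.79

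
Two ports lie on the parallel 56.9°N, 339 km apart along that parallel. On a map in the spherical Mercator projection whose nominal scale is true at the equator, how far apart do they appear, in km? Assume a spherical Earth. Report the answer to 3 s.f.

Mercator is conformal, so the point scale is isotropic: h = k = sec φ = 1/cos φ.
Along the parallel, k = sec 56.9° = 1/0.5461 = 1.831.
Map distance = 339 × 1.831 ≈ 621 km.

621 km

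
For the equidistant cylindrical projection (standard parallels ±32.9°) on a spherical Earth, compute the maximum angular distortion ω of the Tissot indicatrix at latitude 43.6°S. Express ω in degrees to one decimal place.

The equidistant cylindrical projection with φ₀ = 32.9° has h = 1 (meridians true) and k = cos φ₀ / cos φ along parallels.
At 43.6°: h = 1.000, k = 1.159; principal scales a = 1.159, b = 1.000.
sin(ω/2) = (a − b)/(a + b) = 0.1594/2.159 = 0.07383, so ω = 2 arcsin(0.07383) ≈ 8.5°.

8.5°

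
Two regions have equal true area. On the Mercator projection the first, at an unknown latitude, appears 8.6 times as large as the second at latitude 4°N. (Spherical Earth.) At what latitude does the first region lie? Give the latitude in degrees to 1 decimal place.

On Mercator, (apparent₁)/(apparent₂) = sec²φ₁ / sec²φ₂ when true areas are equal.
cos²φ₂ / cos²φ₁ = 8.6  ⇒  cos φ₁ = cos 4° / √8.6 = 0.9976/2.933 = 0.3402.
φ₁ = arccos(0.3402) ≈ 70.1°.

70.1°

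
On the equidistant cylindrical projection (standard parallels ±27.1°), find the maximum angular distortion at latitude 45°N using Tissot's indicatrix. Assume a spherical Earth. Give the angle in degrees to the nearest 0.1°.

13.2°

With standard parallel φ₀ = 27.1°, the equirectangular projection gives x = Rλ cos φ₀, y = Rφ, so h = 1 and k = cos 27.1° / cos φ.
At 45°: h = 1.000, k = 1.259; principal scales a = 1.259, b = 1.000.
sin(ω/2) = (a − b)/(a + b) = 0.2590/2.259 = 0.1146, so ω = 2 arcsin(0.1146) ≈ 13.2°.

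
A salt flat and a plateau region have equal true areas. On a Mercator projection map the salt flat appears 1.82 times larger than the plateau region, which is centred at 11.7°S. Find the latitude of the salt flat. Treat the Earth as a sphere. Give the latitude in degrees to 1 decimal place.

Mercator areal scale is sec²φ, so apparent-area ratio = sec²φ₁ / sec²φ₂ = cos²φ₂ / cos²φ₁.
cos²φ₂ / cos²φ₁ = 1.82  ⇒  cos φ₁ = cos 11.7° / √1.82 = 0.9792/1.349 = 0.7258.
φ₁ = arccos(0.7258) ≈ 43.5°.

43.5°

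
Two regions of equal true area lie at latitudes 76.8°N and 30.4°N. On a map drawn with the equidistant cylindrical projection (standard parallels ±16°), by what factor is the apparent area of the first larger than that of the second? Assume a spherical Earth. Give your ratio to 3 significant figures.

The equidistant cylindrical projection with φ₀ = 16° has h = 1 (meridians true) and k = cos φ₀ / cos φ along parallels.
Areal scale at 76.8°: h·k = 1.000 × 4.210 = 4.210.
Areal scale at 30.4°: h·k = 1.000 × 1.114 = 1.114.
Ratio = 4.210/1.114 ≈ 3.78.

3.78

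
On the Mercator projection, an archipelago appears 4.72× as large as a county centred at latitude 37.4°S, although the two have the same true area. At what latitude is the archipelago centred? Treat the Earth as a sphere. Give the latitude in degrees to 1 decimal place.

For equal true areas on Mercator, apparent areas scale as sec²φ, so the ratio is cos²φ₂ / cos²φ₁.
cos²φ₂ / cos²φ₁ = 4.72  ⇒  cos φ₁ = cos 37.4° / √4.72 = 0.7944/2.173 = 0.3657.
φ₁ = arccos(0.3657) ≈ 68.6°.

68.6°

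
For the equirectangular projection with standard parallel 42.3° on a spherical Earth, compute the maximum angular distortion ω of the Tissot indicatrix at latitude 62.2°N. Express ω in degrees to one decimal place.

With standard parallel φ₀ = 42.3°, the equirectangular projection gives x = Rλ cos φ₀, y = Rφ, so h = 1 and k = cos 42.3° / cos φ.
At 62.2°: h = 1.000, k = 1.586; principal scales a = 1.586, b = 1.000.
sin(ω/2) = (a − b)/(a + b) = 0.5859/2.586 = 0.2266, so ω = 2 arcsin(0.2266) ≈ 26.2°.

26.2°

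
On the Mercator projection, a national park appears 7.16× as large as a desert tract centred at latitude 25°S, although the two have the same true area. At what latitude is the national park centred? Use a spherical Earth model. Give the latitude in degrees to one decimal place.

70.2°

On Mercator, (apparent₁)/(apparent₂) = sec²φ₁ / sec²φ₂ when true areas are equal.
cos²φ₂ / cos²φ₁ = 7.16  ⇒  cos φ₁ = cos 25° / √7.16 = 0.9063/2.676 = 0.3387.
φ₁ = arccos(0.3387) ≈ 70.2°.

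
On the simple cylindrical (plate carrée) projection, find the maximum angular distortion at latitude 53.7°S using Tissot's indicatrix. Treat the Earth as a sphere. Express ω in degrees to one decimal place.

In the plate carrée (x = Rλ, y = Rφ), meridians are true-scale (h = 1) and parallels are stretched by k = sec φ.
At 53.7°: h = 1.000, k = 1.689; principal scales a = 1.689, b = 1.000.
sin(ω/2) = (a − b)/(a + b) = 0.6892/2.689 = 0.2563, so ω = 2 arcsin(0.2563) ≈ 29.7°.

29.7°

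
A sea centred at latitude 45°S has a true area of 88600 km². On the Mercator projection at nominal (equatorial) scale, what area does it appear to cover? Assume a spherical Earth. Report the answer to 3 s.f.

For Mercator, h = k = sec φ (a conformal cylindrical projection has a single point scale, 1/cos φ).
Areal scale = k² = sec²φ = 1/cos²(45°) = 1/0.7071² = 2.000.
Apparent area = 88600 × 2.000 ≈ 177000 km².

177000 km²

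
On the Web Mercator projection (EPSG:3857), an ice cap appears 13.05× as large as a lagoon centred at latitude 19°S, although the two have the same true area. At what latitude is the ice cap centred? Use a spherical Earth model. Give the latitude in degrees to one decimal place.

For equal true areas on Mercator, apparent areas scale as sec²φ, so the ratio is cos²φ₂ / cos²φ₁.
cos²φ₂ / cos²φ₁ = 13.05  ⇒  cos φ₁ = cos 19° / √13.05 = 0.9455/3.612 = 0.2617.
φ₁ = arccos(0.2617) ≈ 74.8°.

74.8°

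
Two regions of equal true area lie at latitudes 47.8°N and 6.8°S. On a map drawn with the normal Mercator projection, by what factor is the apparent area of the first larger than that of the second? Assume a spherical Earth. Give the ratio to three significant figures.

Mercator areal scale is sec²φ.
At 47.8°: sec²(47.8°) = 1/0.6717² = 2.216.
At 6.8°: sec²(6.8°) = 1/0.9930² = 1.014.
Ratio = 2.216/1.014 = cos²(6.8°)/cos²(47.8°) ≈ 2.19.

2.19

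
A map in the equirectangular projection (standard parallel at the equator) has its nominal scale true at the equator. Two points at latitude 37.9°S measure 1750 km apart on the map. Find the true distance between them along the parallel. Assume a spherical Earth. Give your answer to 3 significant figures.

For the equirectangular projection with φ₀ = 0 (plate carrée), h = 1 along meridians and k = sec φ along parallels.
Along the parallel at 37.9°, map distances are exaggerated by k = sec 37.9° = 1.267.
True distance = 1750 / 1.267 = 1750 × cos 37.9° ≈ 1380 km.

1380 km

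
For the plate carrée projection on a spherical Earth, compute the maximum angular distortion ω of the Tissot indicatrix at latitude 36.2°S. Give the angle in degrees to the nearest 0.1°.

In the plate carrée (x = Rλ, y = Rφ), meridians are true-scale (h = 1) and parallels are stretched by k = sec φ.
At 36.2°: h = 1.000, k = 1.239; principal scales a = 1.239, b = 1.000.
sin(ω/2) = (a − b)/(a + b) = 0.2392/2.239 = 0.1068, so ω = 2 arcsin(0.1068) ≈ 12.3°.

12.3°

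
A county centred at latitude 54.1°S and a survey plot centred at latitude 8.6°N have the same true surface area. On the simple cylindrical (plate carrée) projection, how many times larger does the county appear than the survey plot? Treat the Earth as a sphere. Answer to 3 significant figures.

1.69

In the plate carrée (x = Rλ, y = Rφ), meridians are true-scale (h = 1) and parallels are stretched by k = sec φ.
Areal scale at 54.1°: h·k = 1.000 × 1.705 = 1.705.
Areal scale at 8.6°: h·k = 1.000 × 1.011 = 1.011.
Ratio = 1.705/1.011 ≈ 1.69.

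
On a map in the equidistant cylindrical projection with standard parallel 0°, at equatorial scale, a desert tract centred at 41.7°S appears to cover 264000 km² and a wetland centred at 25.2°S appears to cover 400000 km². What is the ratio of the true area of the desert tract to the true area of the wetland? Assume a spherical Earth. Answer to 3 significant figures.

On the plate carrée, areal scale = h·k = 1 × sec φ, so true area = apparent × cos φ.
True area of desert tract: 264000 × cos(41.7°) = 264000 × 0.7466 = 197100 km².
True area of wetland: 400000 × cos(25.2°) = 400000 × 0.9048 = 361900 km².
Ratio = 197100 / 361900 ≈ 0.545.

0.545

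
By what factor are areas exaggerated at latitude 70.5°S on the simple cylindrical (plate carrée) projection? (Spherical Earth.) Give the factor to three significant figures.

3.00

For the equirectangular projection with φ₀ = 0 (plate carrée), h = 1 along meridians and k = sec φ along parallels.
Areal scale = h·k = 1 × sec φ; at 70.5°, h = 1.000, k = 2.996, so h·k = 2.996.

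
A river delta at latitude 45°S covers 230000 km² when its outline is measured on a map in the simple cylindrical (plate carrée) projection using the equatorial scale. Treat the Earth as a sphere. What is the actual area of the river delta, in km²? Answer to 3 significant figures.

163000 km²

In the plate carrée (x = Rλ, y = Rφ), meridians are true-scale (h = 1) and parallels are stretched by k = sec φ.
Areal scale = h·k = 1 × sec φ; at 45°, h = 1.000, k = 1.414, so h·k = 1.414.
True area = apparent / (areal scale) = 230000 / 1.414 ≈ 163000 km².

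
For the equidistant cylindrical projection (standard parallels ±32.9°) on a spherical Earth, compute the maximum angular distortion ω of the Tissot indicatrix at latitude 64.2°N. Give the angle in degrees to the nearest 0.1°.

In the equirectangular projection with standard parallel φ₀ = 32.9° (x = Rλ cos φ₀, y = Rφ), meridians are true-scale (h = 1) and the parallel scale is k = cos φ₀ / cos φ.
At 64.2°: h = 1.000, k = 1.929; principal scales a = 1.929, b = 1.000.
sin(ω/2) = (a − b)/(a + b) = 0.9291/2.929 = 0.3172, so ω = 2 arcsin(0.3172) ≈ 37.0°.

37.0°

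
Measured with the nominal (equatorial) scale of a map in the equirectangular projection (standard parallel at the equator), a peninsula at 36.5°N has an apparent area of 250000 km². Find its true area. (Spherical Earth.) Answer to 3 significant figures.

201000 km²

For the equirectangular projection with φ₀ = 0 (plate carrée), h = 1 along meridians and k = sec φ along parallels.
Areal scale = h·k = 1 × sec φ; at 36.5°, h = 1.000, k = 1.244, so h·k = 1.244.
True area = apparent / (areal scale) = 250000 / 1.244 ≈ 201000 km².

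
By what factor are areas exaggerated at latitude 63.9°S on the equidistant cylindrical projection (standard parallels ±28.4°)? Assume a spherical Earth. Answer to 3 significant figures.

With standard parallel φ₀ = 28.4°, the equirectangular projection gives x = Rλ cos φ₀, y = Rφ, so h = 1 and k = cos 28.4° / cos φ.
Areal scale = h·k = 1 × cos φ₀ / cos φ; at 63.9°, h = 1.000, k = 1.999, so h·k = 1.999.

2.00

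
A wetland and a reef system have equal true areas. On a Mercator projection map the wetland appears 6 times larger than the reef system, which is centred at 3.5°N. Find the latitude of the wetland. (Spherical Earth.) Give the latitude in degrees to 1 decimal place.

For equal true areas on Mercator, apparent areas scale as sec²φ, so the ratio is cos²φ₂ / cos²φ₁.
cos²φ₂ / cos²φ₁ = 6  ⇒  cos φ₁ = cos 3.5° / √6 = 0.9981/2.449 = 0.4075.
φ₁ = arccos(0.4075) ≈ 66.0°.

66.0°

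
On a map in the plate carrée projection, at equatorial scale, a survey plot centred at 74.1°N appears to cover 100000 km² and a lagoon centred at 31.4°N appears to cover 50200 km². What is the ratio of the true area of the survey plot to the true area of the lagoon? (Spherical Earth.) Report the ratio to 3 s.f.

0.639

On the plate carrée, areal scale = h·k = 1 × sec φ, so true area = apparent × cos φ.
True area of survey plot: 100000 × cos(74.1°) = 100000 × 0.2740 = 27400 km².
True area of lagoon: 50200 × cos(31.4°) = 50200 × 0.8536 = 42850 km².
Ratio = 27400 / 42850 ≈ 0.639.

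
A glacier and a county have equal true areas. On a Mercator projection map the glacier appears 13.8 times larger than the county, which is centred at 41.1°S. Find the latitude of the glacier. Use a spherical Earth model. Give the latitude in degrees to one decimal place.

78.3°

On Mercator, (apparent₁)/(apparent₂) = sec²φ₁ / sec²φ₂ when true areas are equal.
cos²φ₂ / cos²φ₁ = 13.8  ⇒  cos φ₁ = cos 41.1° / √13.8 = 0.7536/3.715 = 0.2029.
φ₁ = arccos(0.2029) ≈ 78.3°.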